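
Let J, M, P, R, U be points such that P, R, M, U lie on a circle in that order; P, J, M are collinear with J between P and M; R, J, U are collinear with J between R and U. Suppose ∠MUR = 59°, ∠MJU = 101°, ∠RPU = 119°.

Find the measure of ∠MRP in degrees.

∠MRP = 80°

1. ∠MPR = 59°  [same arc RM]
2. ∠PJR = 101°  [vertical angles at J]
3. ∠RMU = 61°  [cyclic PRMU, opposite ∠P+∠M]
4. ∠MJR = 79°  [linear pair at J on PM]
5. ∠MRU = 60°  [△RMU]
6. ∠PMR = 41°  [△RJM]
7. ∠MRP = 80°  [△PRM]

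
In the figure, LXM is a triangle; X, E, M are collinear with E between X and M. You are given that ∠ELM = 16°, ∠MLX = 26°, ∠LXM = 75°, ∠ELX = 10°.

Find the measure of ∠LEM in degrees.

1. ∠EXL = 75°  [E on ray XM]
2. ∠LEX = 95°  [△LXE]
3. ∠LEM = 85°  [linear pair at E on XM]

∠LEM = 85°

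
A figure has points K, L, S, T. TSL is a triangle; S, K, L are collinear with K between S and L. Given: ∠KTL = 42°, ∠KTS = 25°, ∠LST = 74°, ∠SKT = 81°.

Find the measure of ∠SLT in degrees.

1. ∠LKT = 99°  [linear pair at K on SL]
2. ∠KLT = 39°  [△TKL]
3. ∠SLT = 39°  [K on ray LS]

∠SLT = 39°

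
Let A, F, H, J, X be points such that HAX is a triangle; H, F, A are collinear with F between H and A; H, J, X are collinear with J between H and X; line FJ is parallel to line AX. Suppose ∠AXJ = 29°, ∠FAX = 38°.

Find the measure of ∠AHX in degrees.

∠AHX = 113°

1. ∠AXH = 29°  [J on ray XH]
2. ∠HAX = 38°  [F on ray AH]
3. ∠AHX = 113°  [△HAX]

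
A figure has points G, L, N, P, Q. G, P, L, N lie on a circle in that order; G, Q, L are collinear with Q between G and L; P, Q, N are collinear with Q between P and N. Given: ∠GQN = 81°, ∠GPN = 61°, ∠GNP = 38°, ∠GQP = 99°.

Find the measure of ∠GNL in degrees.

1. ∠LGN = 61°  [△GQN]
2. ∠GLN = 61°  [same arc GN]
3. ∠GNL = 58°  [△GLN]

∠GNL = 58°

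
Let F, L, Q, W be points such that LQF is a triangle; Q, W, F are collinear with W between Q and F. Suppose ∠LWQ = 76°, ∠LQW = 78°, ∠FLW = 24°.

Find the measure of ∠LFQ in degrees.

1. ∠FWL = 104°  [linear pair at W on QF]
2. ∠LFW = 52°  [△LWF]
3. ∠LFQ = 52°  [W on ray FQ]

∠LFQ = 52°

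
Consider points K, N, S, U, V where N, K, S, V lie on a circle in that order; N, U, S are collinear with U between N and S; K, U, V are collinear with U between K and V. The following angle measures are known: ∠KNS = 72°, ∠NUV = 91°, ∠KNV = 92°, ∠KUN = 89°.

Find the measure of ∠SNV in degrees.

1. ∠NKV = 19°  [△NUK]
2. ∠KVN = 69°  [△NKV]
3. ∠SNV = 20°  [△NUV]

∠SNV = 20°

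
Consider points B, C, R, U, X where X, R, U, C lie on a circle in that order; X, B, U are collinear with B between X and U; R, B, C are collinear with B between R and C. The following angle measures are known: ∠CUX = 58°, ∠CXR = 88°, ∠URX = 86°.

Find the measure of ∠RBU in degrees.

∠RBU = 118°

1. ∠CRX = 58°  [same arc XC]
2. ∠RCX = 34°  [△XRC]
3. ∠UCX = 94°  [cyclic XRUC, opposite ∠R+∠C]
4. ∠RUX = 34°  [same arc XR]
5. ∠CXU = 28°  [△XUC]
6. ∠CRU = 28°  [same arc UC]
7. ∠RBU = 118°  [△RBU]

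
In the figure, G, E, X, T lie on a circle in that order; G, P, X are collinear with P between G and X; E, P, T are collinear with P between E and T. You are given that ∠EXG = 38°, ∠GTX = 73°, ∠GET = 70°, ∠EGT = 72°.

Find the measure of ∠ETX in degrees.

∠ETX = 35°

1. ∠GEX = 107°  [cyclic GEXT, opposite ∠E+∠T]
2. ∠EGX = 35°  [△GEX]
3. ∠ETX = 35°  [same arc EX]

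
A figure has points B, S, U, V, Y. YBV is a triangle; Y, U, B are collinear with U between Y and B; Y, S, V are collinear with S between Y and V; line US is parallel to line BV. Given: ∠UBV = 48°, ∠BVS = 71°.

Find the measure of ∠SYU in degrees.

∠SYU = 61°

1. ∠VBY = 48°  [U on ray BY]
2. ∠BVY = 71°  [S on ray VY]
3. ∠BYV = 61°  [△YBV]
4. ∠SYU = 61°  [U on YB, S on YV]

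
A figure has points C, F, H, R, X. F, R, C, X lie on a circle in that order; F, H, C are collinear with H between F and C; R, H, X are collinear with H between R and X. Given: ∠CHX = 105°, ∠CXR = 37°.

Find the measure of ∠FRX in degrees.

∠FRX = 38°

1. ∠FHR = 105°  [vertical angles at H]
2. ∠CFR = 37°  [same arc RC]
3. ∠FRX = 38°  [△FHR]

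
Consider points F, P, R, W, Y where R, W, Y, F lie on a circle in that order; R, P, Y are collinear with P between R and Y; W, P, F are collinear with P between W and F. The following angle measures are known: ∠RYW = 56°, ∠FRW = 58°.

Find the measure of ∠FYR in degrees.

∠FYR = 66°

1. ∠RFW = 56°  [same arc RW]
2. ∠FWR = 66°  [△RWF]
3. ∠FYR = 66°  [same arc RF]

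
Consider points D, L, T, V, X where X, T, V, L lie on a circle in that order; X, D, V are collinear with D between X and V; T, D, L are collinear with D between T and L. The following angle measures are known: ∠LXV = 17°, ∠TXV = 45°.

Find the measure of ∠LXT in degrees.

∠LXT = 62°

1. ∠LTV = 17°  [same arc VL]
2. ∠TLV = 45°  [same arc TV]
3. ∠LVT = 118°  [△TVL]
4. ∠LXT = 62°  [cyclic XTVL, opposite ∠X+∠V]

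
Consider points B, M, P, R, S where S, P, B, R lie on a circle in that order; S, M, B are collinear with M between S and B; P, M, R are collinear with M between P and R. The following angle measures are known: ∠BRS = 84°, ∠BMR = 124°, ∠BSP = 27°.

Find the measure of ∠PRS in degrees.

∠PRS = 57°

1. ∠BPS = 96°  [cyclic SPBR, opposite ∠P+∠R]
2. ∠PBS = 57°  [△SPB]
3. ∠PRS = 57°  [same arc SP]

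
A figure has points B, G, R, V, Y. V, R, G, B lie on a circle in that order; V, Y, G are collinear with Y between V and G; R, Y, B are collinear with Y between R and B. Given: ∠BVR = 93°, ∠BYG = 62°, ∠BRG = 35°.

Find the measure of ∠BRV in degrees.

1. ∠BYV = 118°  [linear pair at Y on VG]
2. ∠BVG = 35°  [same arc GB]
3. ∠RBV = 27°  [△VYB]
4. ∠BRV = 60°  [△VRB]

∠BRV = 60°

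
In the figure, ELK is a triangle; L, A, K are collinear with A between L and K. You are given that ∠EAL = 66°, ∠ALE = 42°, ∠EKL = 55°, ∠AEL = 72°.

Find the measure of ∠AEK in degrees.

∠AEK = 11°

1. ∠EAK = 114°  [linear pair at A on LK]
2. ∠AKE = 55°  [A on ray KL]
3. ∠AEK = 11°  [△EAK]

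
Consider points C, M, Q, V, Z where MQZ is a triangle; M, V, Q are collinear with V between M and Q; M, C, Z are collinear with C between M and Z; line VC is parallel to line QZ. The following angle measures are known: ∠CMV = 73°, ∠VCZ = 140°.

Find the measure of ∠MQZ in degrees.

1. ∠MCV = 40°  [linear pair at C on MZ]
2. ∠CVM = 67°  [△MVC]
3. ∠MQZ = 67°  [VC∥QZ, corresponding at V]

∠MQZ = 67°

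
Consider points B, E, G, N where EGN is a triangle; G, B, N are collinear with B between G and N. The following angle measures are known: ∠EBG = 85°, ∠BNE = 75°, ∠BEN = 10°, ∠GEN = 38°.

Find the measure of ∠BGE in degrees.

∠BGE = 67°

1. ∠ENG = 75°  [B on ray NG]
2. ∠EGN = 67°  [△EGN]
3. ∠BGE = 67°  [B on ray GN]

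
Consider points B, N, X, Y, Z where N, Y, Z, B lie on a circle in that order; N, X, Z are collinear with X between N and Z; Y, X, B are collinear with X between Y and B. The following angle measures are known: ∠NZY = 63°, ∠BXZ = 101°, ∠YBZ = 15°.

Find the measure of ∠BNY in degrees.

1. ∠NBY = 63°  [same arc NY]
2. ∠NXY = 101°  [vertical angles at X]
3. ∠YNZ = 15°  [same arc YZ]
4. ∠BYN = 64°  [△NXY]
5. ∠BNY = 53°  [△NYB]

∠BNY = 53°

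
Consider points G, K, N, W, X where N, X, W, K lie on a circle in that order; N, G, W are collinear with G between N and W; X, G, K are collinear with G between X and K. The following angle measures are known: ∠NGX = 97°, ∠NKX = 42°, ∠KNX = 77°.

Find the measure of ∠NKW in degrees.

∠NKW = 64°

1. ∠KGW = 97°  [vertical angles at G]
2. ∠KXN = 61°  [△NXK]
3. ∠KGN = 83°  [linear pair at G on NW]
4. ∠KWN = 61°  [same arc NK]
5. ∠KNW = 55°  [△NGK]
6. ∠NKW = 64°  [△NWK]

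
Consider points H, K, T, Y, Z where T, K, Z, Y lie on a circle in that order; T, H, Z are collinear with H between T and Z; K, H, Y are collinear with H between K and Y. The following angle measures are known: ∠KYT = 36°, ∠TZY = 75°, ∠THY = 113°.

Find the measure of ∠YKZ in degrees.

∠YKZ = 31°

1. ∠KZT = 36°  [same arc TK]
2. ∠KHZ = 113°  [vertical angles at H]
3. ∠YKZ = 31°  [△KHZ]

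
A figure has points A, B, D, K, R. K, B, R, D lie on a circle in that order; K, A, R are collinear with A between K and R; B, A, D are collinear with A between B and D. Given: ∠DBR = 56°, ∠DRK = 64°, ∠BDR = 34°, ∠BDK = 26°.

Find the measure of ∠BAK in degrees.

1. ∠DBK = 64°  [same arc KD]
2. ∠BKR = 34°  [same arc BR]
3. ∠BAK = 82°  [△KAB]

∠BAK = 82°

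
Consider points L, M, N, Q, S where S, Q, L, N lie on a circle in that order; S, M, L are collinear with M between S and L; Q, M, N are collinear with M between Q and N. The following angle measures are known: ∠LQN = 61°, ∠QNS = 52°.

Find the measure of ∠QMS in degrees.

∠QMS = 113°

1. ∠QLS = 52°  [same arc SQ]
2. ∠LMQ = 67°  [△QML]
3. ∠QMS = 113°  [linear pair at M on SL]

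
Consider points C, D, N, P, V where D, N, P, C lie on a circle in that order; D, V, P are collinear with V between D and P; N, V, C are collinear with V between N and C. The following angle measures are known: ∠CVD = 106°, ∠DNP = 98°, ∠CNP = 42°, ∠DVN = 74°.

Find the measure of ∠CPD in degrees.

∠CPD = 56°

1. ∠DCP = 82°  [cyclic DNPC, opposite ∠N+∠C]
2. ∠CDP = 42°  [same arc PC]
3. ∠CPD = 56°  [△DPC]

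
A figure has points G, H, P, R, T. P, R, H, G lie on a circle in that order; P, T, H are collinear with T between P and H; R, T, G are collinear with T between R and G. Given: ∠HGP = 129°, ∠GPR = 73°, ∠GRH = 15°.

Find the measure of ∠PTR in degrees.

1. ∠GHR = 107°  [cyclic PRHG, opposite ∠P+∠H]
2. ∠GPH = 15°  [same arc HG]
3. ∠HGR = 58°  [△RHG]
4. ∠GHP = 36°  [△PHG]
5. ∠HPR = 58°  [same arc RH]
6. ∠GRP = 36°  [same arc PG]
7. ∠PTR = 86°  [△PTR]

∠PTR = 86°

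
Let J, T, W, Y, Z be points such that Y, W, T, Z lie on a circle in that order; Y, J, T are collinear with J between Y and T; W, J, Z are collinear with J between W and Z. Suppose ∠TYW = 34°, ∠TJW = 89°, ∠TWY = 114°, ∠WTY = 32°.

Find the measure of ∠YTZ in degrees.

1. ∠YJZ = 89°  [vertical angles at J]
2. ∠TZY = 66°  [cyclic YWTZ, opposite ∠W+∠Z]
3. ∠WZY = 32°  [same arc YW]
4. ∠TYZ = 59°  [△YJZ]
5. ∠YTZ = 55°  [△YTZ]

∠YTZ = 55°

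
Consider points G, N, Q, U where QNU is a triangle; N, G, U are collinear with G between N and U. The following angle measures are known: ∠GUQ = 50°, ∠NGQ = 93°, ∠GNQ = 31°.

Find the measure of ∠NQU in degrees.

1. ∠NUQ = 50°  [G on ray UN]
2. ∠QNU = 31°  [G on ray NU]
3. ∠NQU = 99°  [△QNU]

∠NQU = 99°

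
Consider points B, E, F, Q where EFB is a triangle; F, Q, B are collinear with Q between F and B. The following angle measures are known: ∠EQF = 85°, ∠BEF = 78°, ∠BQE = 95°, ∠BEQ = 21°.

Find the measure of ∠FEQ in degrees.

1. ∠EBQ = 64°  [△EQB]
2. ∠EBF = 64°  [Q on ray BF]
3. ∠BFE = 38°  [△EFB]
4. ∠EFQ = 38°  [Q on ray FB]
5. ∠FEQ = 57°  [△EFQ]

∠FEQ = 57°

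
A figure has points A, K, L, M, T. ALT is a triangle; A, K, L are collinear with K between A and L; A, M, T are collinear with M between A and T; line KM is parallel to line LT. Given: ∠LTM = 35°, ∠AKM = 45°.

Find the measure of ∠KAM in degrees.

1. ∠ATL = 35°  [M on ray TA]
2. ∠ALT = 45°  [KM∥LT, corresponding at K]
3. ∠LAT = 100°  [△ALT]
4. ∠KAM = 100°  [K on AL, M on AT]

∠KAM = 100°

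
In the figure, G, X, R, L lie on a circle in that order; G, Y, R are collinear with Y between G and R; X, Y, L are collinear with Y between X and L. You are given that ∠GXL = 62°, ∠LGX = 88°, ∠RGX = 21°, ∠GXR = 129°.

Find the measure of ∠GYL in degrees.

1. ∠GRL = 62°  [same arc GL]
2. ∠GLX = 30°  [△GXL]
3. ∠GLR = 51°  [cyclic GXRL, opposite ∠X+∠L]
4. ∠LGR = 67°  [△GRL]
5. ∠GYL = 83°  [△GYL]

∠GYL = 83°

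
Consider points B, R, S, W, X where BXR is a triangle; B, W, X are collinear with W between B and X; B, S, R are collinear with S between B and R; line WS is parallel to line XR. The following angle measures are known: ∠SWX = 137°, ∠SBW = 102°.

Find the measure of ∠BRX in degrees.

1. ∠BWS = 43°  [linear pair at W on BX]
2. ∠BSW = 35°  [△BWS]
3. ∠BRX = 35°  [WS∥XR, corresponding at S]

∠BRX = 35°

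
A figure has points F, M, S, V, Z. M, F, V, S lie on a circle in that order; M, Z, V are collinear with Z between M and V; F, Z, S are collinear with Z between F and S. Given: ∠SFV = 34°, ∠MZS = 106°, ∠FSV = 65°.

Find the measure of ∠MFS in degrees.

1. ∠SMV = 34°  [same arc VS]
2. ∠FVS = 81°  [△FVS]
3. ∠FSM = 40°  [△MZS]
4. ∠FMS = 99°  [cyclic MFVS, opposite ∠M+∠V]
5. ∠MFS = 41°  [△MFS]

∠MFS = 41°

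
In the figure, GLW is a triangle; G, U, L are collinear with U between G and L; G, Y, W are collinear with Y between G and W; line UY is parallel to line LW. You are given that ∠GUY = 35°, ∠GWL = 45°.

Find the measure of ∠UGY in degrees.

1. ∠GLW = 35°  [UY∥LW, corresponding at U]
2. ∠LGW = 100°  [△GLW]
3. ∠UGY = 100°  [U on GL, Y on GW]

∠UGY = 100°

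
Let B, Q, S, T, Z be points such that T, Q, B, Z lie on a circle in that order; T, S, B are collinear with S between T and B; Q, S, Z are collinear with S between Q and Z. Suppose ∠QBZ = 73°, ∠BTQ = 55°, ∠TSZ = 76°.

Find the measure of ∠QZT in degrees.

1. ∠BZQ = 55°  [same arc QB]
2. ∠BSQ = 76°  [vertical angles at S]
3. ∠BQZ = 52°  [△QBZ]
4. ∠QBT = 52°  [△QSB]
5. ∠QZT = 52°  [same arc TQ]

∠QZT = 52°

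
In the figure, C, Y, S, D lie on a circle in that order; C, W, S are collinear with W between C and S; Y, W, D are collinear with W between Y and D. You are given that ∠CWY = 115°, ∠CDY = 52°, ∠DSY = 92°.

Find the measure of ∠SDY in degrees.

1. ∠SWY = 65°  [linear pair at W on CS]
2. ∠CSY = 52°  [same arc CY]
3. ∠DYS = 63°  [△YWS]
4. ∠SDY = 25°  [△YSD]

∠SDY = 25°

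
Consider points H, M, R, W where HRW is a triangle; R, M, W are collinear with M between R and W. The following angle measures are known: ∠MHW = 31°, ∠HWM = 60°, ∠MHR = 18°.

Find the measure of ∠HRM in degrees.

∠HRM = 71°

1. ∠HMW = 89°  [△HMW]
2. ∠HMR = 91°  [linear pair at M on RW]
3. ∠HRM = 71°  [△HRM]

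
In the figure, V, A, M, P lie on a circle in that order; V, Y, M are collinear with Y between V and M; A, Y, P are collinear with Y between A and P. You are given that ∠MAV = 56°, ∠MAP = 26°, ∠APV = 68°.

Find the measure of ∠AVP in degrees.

∠AVP = 82°

1. ∠MPV = 124°  [cyclic VAMP, opposite ∠A+∠P]
2. ∠MVP = 26°  [same arc MP]
3. ∠PMV = 30°  [△VMP]
4. ∠PAV = 30°  [same arc VP]
5. ∠AVP = 82°  [△VAP]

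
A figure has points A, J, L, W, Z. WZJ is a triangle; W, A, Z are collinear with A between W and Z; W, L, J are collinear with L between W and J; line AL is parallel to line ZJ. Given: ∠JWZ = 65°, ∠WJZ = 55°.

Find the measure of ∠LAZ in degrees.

1. ∠JZW = 60°  [△WZJ]
2. ∠LAW = 60°  [AL∥ZJ, corresponding at A]
3. ∠LAZ = 120°  [linear pair at A on WZ]

∠LAZ = 120°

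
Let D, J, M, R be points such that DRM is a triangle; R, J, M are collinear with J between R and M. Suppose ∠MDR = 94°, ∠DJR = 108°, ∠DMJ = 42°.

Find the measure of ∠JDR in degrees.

1. ∠DMR = 42°  [J on ray MR]
2. ∠DRM = 44°  [△DRM]
3. ∠DRJ = 44°  [J on ray RM]
4. ∠JDR = 28°  [△DRJ]

∠JDR = 28°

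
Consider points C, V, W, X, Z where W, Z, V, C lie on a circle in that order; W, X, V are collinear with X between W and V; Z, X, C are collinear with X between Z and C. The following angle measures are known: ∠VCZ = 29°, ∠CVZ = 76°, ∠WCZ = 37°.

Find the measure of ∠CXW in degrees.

∠CXW = 68°

1. ∠CZV = 75°  [△ZVC]
2. ∠CWV = 75°  [same arc VC]
3. ∠CXW = 68°  [△WXC]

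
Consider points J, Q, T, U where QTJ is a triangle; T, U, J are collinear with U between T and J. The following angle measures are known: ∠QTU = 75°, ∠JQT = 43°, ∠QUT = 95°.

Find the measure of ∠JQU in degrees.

∠JQU = 33°

1. ∠JTQ = 75°  [U on ray TJ]
2. ∠QJT = 62°  [△QTJ]
3. ∠JUQ = 85°  [linear pair at U on TJ]
4. ∠QJU = 62°  [U on ray JT]
5. ∠JQU = 33°  [△QUJ]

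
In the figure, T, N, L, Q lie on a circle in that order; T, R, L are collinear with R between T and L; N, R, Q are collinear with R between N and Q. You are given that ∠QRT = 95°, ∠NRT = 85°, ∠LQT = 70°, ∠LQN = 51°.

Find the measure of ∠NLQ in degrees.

∠NLQ = 63°

1. ∠LRN = 95°  [vertical angles at R]
2. ∠LNT = 110°  [cyclic TNLQ, opposite ∠N+∠Q]
3. ∠LTN = 51°  [same arc NL]
4. ∠NLT = 19°  [△TNL]
5. ∠LNQ = 66°  [△NRL]
6. ∠NLQ = 63°  [△NLQ]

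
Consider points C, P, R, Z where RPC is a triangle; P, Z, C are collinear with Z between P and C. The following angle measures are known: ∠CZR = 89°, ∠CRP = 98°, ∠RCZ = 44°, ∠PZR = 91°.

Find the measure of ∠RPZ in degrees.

∠RPZ = 38°

1. ∠PCR = 44°  [Z on ray CP]
2. ∠CPR = 38°  [△RPC]
3. ∠RPZ = 38°  [Z on ray PC]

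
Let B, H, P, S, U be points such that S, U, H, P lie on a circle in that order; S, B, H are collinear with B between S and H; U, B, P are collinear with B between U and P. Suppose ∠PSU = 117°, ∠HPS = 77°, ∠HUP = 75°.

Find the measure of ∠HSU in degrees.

1. ∠PHU = 63°  [cyclic SUHP, opposite ∠S+∠H]
2. ∠HPU = 42°  [△UHP]
3. ∠HSU = 42°  [same arc UH]

∠HSU = 42°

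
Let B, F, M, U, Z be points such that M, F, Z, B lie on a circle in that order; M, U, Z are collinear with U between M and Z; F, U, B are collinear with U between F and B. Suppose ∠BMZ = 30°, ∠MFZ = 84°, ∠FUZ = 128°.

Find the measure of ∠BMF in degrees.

1. ∠MBZ = 96°  [cyclic MFZB, opposite ∠F+∠B]
2. ∠BUM = 128°  [vertical angles at U]
3. ∠BZM = 54°  [△MZB]
4. ∠FBM = 22°  [△MUB]
5. ∠BFM = 54°  [same arc MB]
6. ∠BMF = 104°  [△MFB]

∠BMF = 104°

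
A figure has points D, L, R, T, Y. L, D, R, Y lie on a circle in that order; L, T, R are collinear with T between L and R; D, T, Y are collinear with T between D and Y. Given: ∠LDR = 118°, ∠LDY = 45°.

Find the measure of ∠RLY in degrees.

1. ∠LYR = 62°  [cyclic LDRY, opposite ∠D+∠Y]
2. ∠LRY = 45°  [same arc LY]
3. ∠RLY = 73°  [△LRY]

∠RLY = 73°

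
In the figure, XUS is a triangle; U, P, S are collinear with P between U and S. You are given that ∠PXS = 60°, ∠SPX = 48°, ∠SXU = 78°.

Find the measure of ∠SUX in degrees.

∠SUX = 30°

1. ∠PSX = 72°  [△XPS]
2. ∠USX = 72°  [P on ray SU]
3. ∠SUX = 30°  [△XUS]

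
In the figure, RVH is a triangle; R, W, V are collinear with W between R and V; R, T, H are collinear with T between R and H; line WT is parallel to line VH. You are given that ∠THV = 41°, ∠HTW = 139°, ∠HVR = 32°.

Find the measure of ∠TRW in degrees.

1. ∠RTW = 41°  [linear pair at T on RH]
2. ∠RWT = 32°  [WT∥VH, corresponding at W]
3. ∠TRW = 107°  [△RWT]

∠TRW = 107°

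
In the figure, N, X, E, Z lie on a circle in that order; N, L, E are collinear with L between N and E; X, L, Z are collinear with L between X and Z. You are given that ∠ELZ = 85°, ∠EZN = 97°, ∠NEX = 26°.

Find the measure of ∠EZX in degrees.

∠EZX = 71°

1. ∠EXN = 83°  [cyclic NXEZ, opposite ∠X+∠Z]
2. ∠ENX = 71°  [△NXE]
3. ∠EZX = 71°  [same arc XE]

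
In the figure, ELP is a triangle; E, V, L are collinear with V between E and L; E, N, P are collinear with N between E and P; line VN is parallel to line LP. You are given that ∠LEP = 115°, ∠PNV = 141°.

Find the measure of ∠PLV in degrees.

∠PLV = 26°

1. ∠NEV = 115°  [V on EL, N on EP]
2. ∠ENV = 39°  [linear pair at N on EP]
3. ∠EVN = 26°  [△EVN]
4. ∠LVN = 154°  [linear pair at V on EL]
5. ∠PLV = 26°  [VN∥LP, co-interior at L–V]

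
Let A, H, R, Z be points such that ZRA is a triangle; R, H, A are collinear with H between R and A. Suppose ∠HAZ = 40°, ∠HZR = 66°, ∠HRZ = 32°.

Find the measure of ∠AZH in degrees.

1. ∠RHZ = 82°  [△ZRH]
2. ∠AHZ = 98°  [linear pair at H on RA]
3. ∠AZH = 42°  [△ZHA]

∠AZH = 42°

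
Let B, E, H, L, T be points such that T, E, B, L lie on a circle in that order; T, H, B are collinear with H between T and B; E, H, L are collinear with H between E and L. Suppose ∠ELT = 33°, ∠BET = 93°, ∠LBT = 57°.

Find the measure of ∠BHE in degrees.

1. ∠EBT = 33°  [same arc TE]
2. ∠BTE = 54°  [△TEB]
3. ∠LET = 57°  [same arc TL]
4. ∠EHT = 69°  [△THE]
5. ∠BHE = 111°  [linear pair at H on TB]

∠BHE = 111°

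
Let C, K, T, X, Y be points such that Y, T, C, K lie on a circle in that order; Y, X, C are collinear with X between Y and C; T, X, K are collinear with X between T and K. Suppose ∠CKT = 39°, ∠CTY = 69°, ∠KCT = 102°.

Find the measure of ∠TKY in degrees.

∠TKY = 72°

1. ∠CYT = 39°  [same arc TC]
2. ∠TCY = 72°  [△YTC]
3. ∠TKY = 72°  [same arc YT]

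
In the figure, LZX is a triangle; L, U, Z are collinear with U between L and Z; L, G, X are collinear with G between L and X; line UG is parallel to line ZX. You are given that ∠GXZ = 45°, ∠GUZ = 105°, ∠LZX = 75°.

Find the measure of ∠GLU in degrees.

∠GLU = 60°

1. ∠LXZ = 45°  [G on ray XL]
2. ∠GUL = 75°  [linear pair at U on LZ]
3. ∠LGU = 45°  [UG∥ZX, corresponding at G]
4. ∠GLU = 60°  [△LUG]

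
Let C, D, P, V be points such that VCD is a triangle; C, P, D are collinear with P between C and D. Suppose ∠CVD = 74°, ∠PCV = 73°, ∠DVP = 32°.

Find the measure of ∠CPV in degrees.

∠CPV = 65°

1. ∠DCV = 73°  [P on ray CD]
2. ∠CDV = 33°  [△VCD]
3. ∠PDV = 33°  [P on ray DC]
4. ∠DPV = 115°  [△VPD]
5. ∠CPV = 65°  [linear pair at P on CD]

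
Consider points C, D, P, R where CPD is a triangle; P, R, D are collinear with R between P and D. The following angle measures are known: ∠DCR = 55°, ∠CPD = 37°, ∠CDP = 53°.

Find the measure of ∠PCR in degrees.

∠PCR = 35°

1. ∠CPR = 37°  [R on ray PD]
2. ∠CDR = 53°  [R on ray DP]
3. ∠CRD = 72°  [△CRD]
4. ∠CRP = 108°  [linear pair at R on PD]
5. ∠PCR = 35°  [△CPR]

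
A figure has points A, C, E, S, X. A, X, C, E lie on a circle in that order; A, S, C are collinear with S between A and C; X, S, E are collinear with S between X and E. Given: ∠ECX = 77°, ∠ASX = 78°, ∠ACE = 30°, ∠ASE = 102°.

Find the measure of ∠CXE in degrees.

1. ∠CSE = 78°  [vertical angles at S]
2. ∠CEX = 72°  [△CSE]
3. ∠CXE = 31°  [△XCE]

∠CXE = 31°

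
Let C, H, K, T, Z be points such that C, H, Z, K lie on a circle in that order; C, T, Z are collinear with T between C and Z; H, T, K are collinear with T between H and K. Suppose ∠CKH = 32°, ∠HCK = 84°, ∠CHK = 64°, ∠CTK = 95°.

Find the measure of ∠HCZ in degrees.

1. ∠CZH = 32°  [same arc CH]
2. ∠HZK = 96°  [cyclic CHZK, opposite ∠C+∠Z]
3. ∠HTZ = 95°  [vertical angles at T]
4. ∠KHZ = 53°  [△HTZ]
5. ∠HKZ = 31°  [△HZK]
6. ∠HCZ = 31°  [same arc HZ]

∠HCZ = 31°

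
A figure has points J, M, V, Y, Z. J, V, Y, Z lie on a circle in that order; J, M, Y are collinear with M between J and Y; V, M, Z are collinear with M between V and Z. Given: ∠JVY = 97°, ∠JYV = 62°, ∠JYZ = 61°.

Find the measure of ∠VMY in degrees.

1. ∠VJY = 21°  [△JVY]
2. ∠JVZ = 61°  [same arc JZ]
3. ∠JMV = 98°  [△JMV]
4. ∠VMY = 82°  [linear pair at M on JY]

∠VMY = 82°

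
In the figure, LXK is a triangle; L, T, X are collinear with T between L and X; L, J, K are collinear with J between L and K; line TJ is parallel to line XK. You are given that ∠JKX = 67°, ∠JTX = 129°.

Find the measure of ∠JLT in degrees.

1. ∠LKX = 67°  [J on ray KL]
2. ∠JTL = 51°  [linear pair at T on LX]
3. ∠LJT = 67°  [TJ∥XK, corresponding at J]
4. ∠JLT = 62°  [△LTJ]

∠JLT = 62°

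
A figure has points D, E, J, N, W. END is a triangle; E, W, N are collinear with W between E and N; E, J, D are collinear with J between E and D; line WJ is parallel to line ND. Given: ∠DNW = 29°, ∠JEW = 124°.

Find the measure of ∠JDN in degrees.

1. ∠DNE = 29°  [W on ray NE]
2. ∠DEN = 124°  [W on EN, J on ED]
3. ∠EDN = 27°  [△END]
4. ∠JDN = 27°  [J on ray DE]

∠JDN = 27°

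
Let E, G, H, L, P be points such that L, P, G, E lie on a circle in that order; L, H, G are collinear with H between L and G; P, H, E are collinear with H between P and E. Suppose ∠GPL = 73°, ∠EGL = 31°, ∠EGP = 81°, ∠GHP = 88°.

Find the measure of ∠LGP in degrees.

1. ∠EPL = 31°  [same arc LE]
2. ∠ELP = 99°  [cyclic LPGE, opposite ∠L+∠G]
3. ∠LEP = 50°  [△LPE]
4. ∠LGP = 50°  [same arc LP]

∠LGP = 50°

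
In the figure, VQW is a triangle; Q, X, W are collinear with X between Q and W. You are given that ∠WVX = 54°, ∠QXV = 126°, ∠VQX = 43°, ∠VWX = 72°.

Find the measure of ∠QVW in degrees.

1. ∠VQW = 43°  [X on ray QW]
2. ∠QWV = 72°  [X on ray WQ]
3. ∠QVW = 65°  [△VQW]

∠QVW = 65°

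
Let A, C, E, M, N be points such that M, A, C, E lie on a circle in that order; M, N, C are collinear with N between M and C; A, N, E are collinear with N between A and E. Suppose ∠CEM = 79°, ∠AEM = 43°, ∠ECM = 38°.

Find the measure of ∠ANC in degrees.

1. ∠CME = 63°  [△MCE]
2. ∠ACM = 43°  [same arc MA]
3. ∠CAE = 63°  [same arc CE]
4. ∠ANC = 74°  [△ANC]

∠ANC = 74°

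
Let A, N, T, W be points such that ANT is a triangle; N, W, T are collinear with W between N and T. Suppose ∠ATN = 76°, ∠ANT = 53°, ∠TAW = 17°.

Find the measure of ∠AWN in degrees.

∠AWN = 93°

1. ∠ATW = 76°  [W on ray TN]
2. ∠AWT = 87°  [△AWT]
3. ∠AWN = 93°  [linear pair at W on NT]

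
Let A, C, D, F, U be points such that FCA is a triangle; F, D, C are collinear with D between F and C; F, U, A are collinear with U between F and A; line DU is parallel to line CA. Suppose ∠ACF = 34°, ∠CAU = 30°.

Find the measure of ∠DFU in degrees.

1. ∠CAF = 30°  [U on ray AF]
2. ∠AFC = 116°  [△FCA]
3. ∠DFU = 116°  [D on FC, U on FA]

∠DFU = 116°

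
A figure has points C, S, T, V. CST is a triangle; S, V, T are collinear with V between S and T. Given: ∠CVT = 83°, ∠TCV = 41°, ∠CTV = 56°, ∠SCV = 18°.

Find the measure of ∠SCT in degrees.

1. ∠CVS = 97°  [linear pair at V on ST]
2. ∠CTS = 56°  [V on ray TS]
3. ∠CSV = 65°  [△CSV]
4. ∠CST = 65°  [V on ray ST]
5. ∠SCT = 59°  [△CST]

∠SCT = 59°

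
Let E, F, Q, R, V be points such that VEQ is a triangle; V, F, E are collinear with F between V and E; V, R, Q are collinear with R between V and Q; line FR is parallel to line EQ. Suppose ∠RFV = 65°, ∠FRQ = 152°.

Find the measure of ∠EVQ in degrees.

∠EVQ = 87°

1. ∠FRV = 28°  [linear pair at R on VQ]
2. ∠FVR = 87°  [△VFR]
3. ∠EVQ = 87°  [F on VE, R on VQ]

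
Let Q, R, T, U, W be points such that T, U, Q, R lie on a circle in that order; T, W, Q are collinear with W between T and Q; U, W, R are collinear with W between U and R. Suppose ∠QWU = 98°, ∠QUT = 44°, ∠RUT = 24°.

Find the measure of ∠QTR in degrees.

1. ∠QRT = 136°  [cyclic TUQR, opposite ∠U+∠R]
2. ∠RQT = 24°  [same arc TR]
3. ∠QTR = 20°  [△TQR]

∠QTR = 20°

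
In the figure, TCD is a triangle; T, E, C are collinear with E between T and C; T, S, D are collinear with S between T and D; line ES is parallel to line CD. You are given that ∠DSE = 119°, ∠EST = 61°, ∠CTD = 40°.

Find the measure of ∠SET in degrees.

∠SET = 79°

1. ∠CDT = 61°  [ES∥CD, corresponding at S]
2. ∠DCT = 79°  [△TCD]
3. ∠SET = 79°  [ES∥CD, corresponding at E]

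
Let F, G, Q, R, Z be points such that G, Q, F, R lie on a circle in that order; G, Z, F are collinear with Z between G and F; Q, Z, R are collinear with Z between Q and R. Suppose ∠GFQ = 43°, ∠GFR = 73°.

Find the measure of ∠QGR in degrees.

1. ∠GRQ = 43°  [same arc GQ]
2. ∠GQR = 73°  [same arc GR]
3. ∠QGR = 64°  [△GQR]

∠QGR = 64°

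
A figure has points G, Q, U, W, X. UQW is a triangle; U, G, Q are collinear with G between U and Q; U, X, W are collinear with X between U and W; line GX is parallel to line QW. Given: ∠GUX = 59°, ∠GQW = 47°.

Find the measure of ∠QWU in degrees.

∠QWU = 74°

1. ∠QUW = 59°  [G on UQ, X on UW]
2. ∠UQW = 47°  [G on ray QU]
3. ∠QWU = 74°  [△UQW]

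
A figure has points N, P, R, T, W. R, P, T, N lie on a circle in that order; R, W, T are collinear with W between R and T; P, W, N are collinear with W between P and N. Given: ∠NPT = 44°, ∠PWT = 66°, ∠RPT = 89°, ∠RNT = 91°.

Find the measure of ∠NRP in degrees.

∠NRP = 65°

1. ∠NRT = 44°  [same arc TN]
2. ∠PTR = 70°  [△PWT]
3. ∠NWR = 66°  [vertical angles at W]
4. ∠PWR = 114°  [linear pair at W on RT]
5. ∠PRT = 21°  [△RPT]
6. ∠PNR = 70°  [△RWN]
7. ∠NPR = 45°  [△RWP]
8. ∠NRP = 65°  [△RPN]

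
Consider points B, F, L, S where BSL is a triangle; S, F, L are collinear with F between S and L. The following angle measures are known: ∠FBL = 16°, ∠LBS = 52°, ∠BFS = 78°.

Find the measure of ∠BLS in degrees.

∠BLS = 62°

1. ∠BFL = 102°  [linear pair at F on SL]
2. ∠BLF = 62°  [△BFL]
3. ∠BLS = 62°  [F on ray LS]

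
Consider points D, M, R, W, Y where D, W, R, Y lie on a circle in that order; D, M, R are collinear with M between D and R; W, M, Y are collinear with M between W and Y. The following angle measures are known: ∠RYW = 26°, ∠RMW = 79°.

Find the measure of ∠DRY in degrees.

∠DRY = 53°

1. ∠RDW = 26°  [same arc WR]
2. ∠DMW = 101°  [linear pair at M on DR]
3. ∠DWY = 53°  [△DMW]
4. ∠DRY = 53°  [same arc DY]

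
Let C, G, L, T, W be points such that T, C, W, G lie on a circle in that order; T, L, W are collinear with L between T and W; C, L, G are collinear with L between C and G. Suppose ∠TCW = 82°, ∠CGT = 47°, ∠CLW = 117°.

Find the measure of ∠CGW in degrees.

∠CGW = 51°

1. ∠CWT = 47°  [same arc TC]
2. ∠CTW = 51°  [△TCW]
3. ∠CGW = 51°  [same arc CW]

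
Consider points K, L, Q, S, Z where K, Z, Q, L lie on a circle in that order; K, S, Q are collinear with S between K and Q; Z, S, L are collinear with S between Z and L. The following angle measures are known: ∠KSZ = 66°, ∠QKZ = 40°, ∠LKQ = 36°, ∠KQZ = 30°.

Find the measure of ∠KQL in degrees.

∠KQL = 74°

1. ∠LSQ = 66°  [vertical angles at S]
2. ∠QLZ = 40°  [same arc ZQ]
3. ∠KQL = 74°  [△QSL]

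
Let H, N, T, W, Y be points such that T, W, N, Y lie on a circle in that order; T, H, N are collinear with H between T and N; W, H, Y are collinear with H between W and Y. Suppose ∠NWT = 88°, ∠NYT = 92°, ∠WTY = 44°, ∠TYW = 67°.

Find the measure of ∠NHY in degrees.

1. ∠TWY = 69°  [△TWY]
2. ∠TNW = 67°  [same arc TW]
3. ∠TNY = 69°  [same arc TY]
4. ∠NTW = 25°  [△TWN]
5. ∠NYW = 25°  [same arc WN]
6. ∠NHY = 86°  [△NHY]

∠NHY = 86°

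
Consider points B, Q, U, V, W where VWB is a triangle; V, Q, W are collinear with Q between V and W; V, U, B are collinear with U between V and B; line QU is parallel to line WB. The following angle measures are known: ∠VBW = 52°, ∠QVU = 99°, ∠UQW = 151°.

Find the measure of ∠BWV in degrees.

∠BWV = 29°

1. ∠QUV = 52°  [QU∥WB, corresponding at U]
2. ∠UQV = 29°  [△VQU]
3. ∠BWV = 29°  [QU∥WB, corresponding at Q]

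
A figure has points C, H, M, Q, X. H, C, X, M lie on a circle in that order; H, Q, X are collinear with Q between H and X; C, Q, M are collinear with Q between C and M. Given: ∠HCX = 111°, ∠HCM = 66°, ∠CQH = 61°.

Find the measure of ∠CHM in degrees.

∠CHM = 98°

1. ∠HMX = 69°  [cyclic HCXM, opposite ∠C+∠M]
2. ∠HXM = 66°  [same arc HM]
3. ∠MQX = 61°  [vertical angles at Q]
4. ∠MHX = 45°  [△HXM]
5. ∠HQM = 119°  [linear pair at Q on HX]
6. ∠CMH = 16°  [△HQM]
7. ∠CHM = 98°  [△HCM]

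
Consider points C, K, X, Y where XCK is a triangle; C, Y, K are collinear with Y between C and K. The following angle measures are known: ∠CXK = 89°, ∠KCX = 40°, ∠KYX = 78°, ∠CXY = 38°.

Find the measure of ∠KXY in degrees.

∠KXY = 51°

1. ∠CKX = 51°  [△XCK]
2. ∠XKY = 51°  [Y on ray KC]
3. ∠KXY = 51°  [△XYK]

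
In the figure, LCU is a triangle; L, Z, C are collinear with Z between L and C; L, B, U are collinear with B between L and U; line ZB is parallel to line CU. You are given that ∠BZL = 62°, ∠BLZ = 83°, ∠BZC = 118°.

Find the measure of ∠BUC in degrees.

1. ∠LBZ = 35°  [△LZB]
2. ∠UBZ = 145°  [linear pair at B on LU]
3. ∠BUC = 35°  [ZB∥CU, co-interior at U–B]

∠BUC = 35°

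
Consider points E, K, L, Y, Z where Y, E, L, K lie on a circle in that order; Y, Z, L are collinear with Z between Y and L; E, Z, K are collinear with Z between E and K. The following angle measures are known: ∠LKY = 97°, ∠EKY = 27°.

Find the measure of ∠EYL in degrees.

∠EYL = 70°

1. ∠LEY = 83°  [cyclic YELK, opposite ∠E+∠K]
2. ∠ELY = 27°  [same arc YE]
3. ∠EYL = 70°  [△YEL]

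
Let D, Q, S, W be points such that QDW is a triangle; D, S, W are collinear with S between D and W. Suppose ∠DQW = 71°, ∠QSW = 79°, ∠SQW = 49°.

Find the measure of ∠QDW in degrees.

∠QDW = 57°

1. ∠QWS = 52°  [△QSW]
2. ∠DWQ = 52°  [S on ray WD]
3. ∠QDW = 57°  [△QDW]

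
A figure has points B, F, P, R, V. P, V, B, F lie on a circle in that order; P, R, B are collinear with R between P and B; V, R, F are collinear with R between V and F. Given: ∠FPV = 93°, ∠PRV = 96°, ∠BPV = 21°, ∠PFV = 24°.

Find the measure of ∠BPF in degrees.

1. ∠FBV = 87°  [cyclic PVBF, opposite ∠P+∠B]
2. ∠BFV = 21°  [same arc VB]
3. ∠BVF = 72°  [△VBF]
4. ∠BPF = 72°  [same arc BF]

∠BPF = 72°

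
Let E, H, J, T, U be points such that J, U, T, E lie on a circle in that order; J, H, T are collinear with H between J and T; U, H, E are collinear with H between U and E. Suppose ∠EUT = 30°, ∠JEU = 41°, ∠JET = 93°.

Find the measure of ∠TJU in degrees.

∠TJU = 52°

1. ∠JTU = 41°  [same arc JU]
2. ∠JUT = 87°  [cyclic JUTE, opposite ∠U+∠E]
3. ∠TJU = 52°  [△JUT]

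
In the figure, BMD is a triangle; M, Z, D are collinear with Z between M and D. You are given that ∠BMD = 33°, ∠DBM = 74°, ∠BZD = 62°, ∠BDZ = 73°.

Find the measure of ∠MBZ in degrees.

1. ∠BMZ = 33°  [Z on ray MD]
2. ∠BZM = 118°  [linear pair at Z on MD]
3. ∠MBZ = 29°  [△BMZ]

∠MBZ = 29°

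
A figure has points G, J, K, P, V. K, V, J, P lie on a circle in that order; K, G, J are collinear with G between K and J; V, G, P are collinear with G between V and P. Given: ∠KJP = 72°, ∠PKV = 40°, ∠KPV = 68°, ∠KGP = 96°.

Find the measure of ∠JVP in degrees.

1. ∠KJV = 68°  [same arc KV]
2. ∠JGV = 96°  [vertical angles at G]
3. ∠JVP = 16°  [△VGJ]

∠JVP = 16°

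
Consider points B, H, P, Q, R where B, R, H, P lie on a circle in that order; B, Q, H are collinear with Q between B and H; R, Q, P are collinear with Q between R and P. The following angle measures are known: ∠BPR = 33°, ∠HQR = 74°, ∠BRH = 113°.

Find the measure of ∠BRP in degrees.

∠BRP = 40°

1. ∠BHR = 33°  [same arc BR]
2. ∠BQR = 106°  [linear pair at Q on BH]
3. ∠HBR = 34°  [△BRH]
4. ∠BRP = 40°  [△BQR]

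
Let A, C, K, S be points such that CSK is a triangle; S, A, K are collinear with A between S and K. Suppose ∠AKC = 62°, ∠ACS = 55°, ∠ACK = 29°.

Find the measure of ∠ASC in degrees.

1. ∠CAK = 89°  [△CAK]
2. ∠CAS = 91°  [linear pair at A on SK]
3. ∠ASC = 34°  [△CSA]

∠ASC = 34°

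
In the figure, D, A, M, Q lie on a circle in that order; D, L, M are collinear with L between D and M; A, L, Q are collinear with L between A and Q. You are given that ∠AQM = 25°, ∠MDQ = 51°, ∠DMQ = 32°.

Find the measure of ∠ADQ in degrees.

∠ADQ = 76°

1. ∠MAQ = 51°  [same arc MQ]
2. ∠AMQ = 104°  [△AMQ]
3. ∠ADQ = 76°  [cyclic DAMQ, opposite ∠D+∠M]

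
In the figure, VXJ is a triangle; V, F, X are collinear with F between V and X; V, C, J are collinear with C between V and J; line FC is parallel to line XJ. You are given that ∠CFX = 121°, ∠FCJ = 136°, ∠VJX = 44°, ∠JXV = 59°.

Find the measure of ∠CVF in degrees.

∠CVF = 77°

1. ∠CFV = 59°  [linear pair at F on VX]
2. ∠FCV = 44°  [linear pair at C on VJ]
3. ∠CVF = 77°  [△VFC]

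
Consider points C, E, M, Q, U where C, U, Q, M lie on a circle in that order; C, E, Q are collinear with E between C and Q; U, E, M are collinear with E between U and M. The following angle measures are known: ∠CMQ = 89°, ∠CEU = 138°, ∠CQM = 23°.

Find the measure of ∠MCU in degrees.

1. ∠MCQ = 68°  [△CQM]
2. ∠MEQ = 138°  [vertical angles at E]
3. ∠QMU = 19°  [△QEM]
4. ∠MUQ = 68°  [same arc QM]
5. ∠MQU = 93°  [△UQM]
6. ∠MCU = 87°  [cyclic CUQM, opposite ∠C+∠Q]

∠MCU = 87°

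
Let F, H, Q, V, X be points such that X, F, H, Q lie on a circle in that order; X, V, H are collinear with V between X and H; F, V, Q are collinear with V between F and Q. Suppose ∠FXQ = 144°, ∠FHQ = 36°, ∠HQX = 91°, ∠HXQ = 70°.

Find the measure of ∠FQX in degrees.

∠FQX = 17°

1. ∠QHX = 19°  [△XHQ]
2. ∠QFX = 19°  [same arc XQ]
3. ∠FQX = 17°  [△XFQ]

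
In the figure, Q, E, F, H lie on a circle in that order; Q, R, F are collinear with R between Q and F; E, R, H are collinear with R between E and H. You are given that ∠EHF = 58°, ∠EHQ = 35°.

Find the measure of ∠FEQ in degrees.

∠FEQ = 87°

1. ∠EQF = 58°  [same arc EF]
2. ∠EFQ = 35°  [same arc QE]
3. ∠FEQ = 87°  [△QEF]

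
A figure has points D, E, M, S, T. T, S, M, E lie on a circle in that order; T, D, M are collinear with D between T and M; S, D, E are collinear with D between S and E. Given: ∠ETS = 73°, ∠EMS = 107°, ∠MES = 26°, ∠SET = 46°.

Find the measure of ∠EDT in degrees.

1. ∠ESM = 47°  [△SME]
2. ∠ETM = 47°  [same arc ME]
3. ∠EDT = 87°  [△TDE]

∠EDT = 87°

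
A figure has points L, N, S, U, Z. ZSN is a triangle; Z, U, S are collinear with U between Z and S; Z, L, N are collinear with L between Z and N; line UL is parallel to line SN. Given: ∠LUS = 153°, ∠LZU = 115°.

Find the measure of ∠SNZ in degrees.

∠SNZ = 38°

1. ∠LUZ = 27°  [linear pair at U on ZS]
2. ∠ULZ = 38°  [△ZUL]
3. ∠SNZ = 38°  [UL∥SN, corresponding at L]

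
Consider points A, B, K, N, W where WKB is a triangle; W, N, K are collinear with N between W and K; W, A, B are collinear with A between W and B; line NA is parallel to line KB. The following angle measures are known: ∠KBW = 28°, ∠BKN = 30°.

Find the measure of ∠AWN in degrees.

1. ∠BKW = 30°  [N on ray KW]
2. ∠BWK = 122°  [△WKB]
3. ∠AWN = 122°  [N on WK, A on WB]

∠AWN = 122°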